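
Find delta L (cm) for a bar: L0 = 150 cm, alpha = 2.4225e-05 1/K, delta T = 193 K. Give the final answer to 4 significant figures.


dL = L0 * alpha * dT
dL = 150 * 2.4225e-05 * 193
dL = 0.7013 cm


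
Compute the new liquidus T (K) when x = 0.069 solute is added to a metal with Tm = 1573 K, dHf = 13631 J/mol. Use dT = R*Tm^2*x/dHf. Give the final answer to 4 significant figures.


dT = R*Tm^2*x / dHf
dT = 8.314 * 1573^2 * 0.069 / 13631
dT = 104.133 K
T_new = 1573 - 104.133 = 1469 K


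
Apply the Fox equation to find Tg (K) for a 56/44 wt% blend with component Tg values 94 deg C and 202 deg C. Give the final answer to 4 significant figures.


1/Tg = w1/Tg1 + w2/Tg2 (in Kelvin)
Tg1 = 367.15 K, Tg2 = 475.15 K
1/Tg = 0.56/367.15 + 0.44/475.15
Tg = 407.9 K


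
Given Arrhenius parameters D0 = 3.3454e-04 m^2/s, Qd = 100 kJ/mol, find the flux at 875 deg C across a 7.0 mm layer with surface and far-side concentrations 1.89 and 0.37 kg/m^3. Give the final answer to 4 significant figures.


Step 1: D = D0 * exp(-Qd/(R*T))
T = 875 + 273.15 = 1148.15 K
D = 3.3454e-04 * exp(-100e3 / (8.314 * 1148.15)) = 9.43675e-09 m^2/s
Step 2: J = D * (C1 - C2) / dx
J = 9.43675e-09 * (1.89 - 0.37) / 7e-03
J = 2.049e-06 kg/(m^2*s)


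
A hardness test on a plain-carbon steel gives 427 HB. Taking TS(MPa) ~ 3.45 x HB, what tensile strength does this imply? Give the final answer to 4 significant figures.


TS (MPa) = 3.45 * HB
TS = 3.45 * 427
TS = 1473 MPa


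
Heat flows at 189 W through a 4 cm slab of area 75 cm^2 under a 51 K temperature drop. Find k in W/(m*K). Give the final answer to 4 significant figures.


k = Q*L / (A*dT)
L = 0.04 m, A = 7.5e-03 m^2
k = 189 * 0.04 / (7.5e-03 * 51)
k = 19.76 W/(m*K)


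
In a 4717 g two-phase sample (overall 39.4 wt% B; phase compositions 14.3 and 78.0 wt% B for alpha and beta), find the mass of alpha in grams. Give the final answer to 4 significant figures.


f_alpha = (C_beta - C0) / (C_beta - C_alpha)
f_alpha = (78.0 - 39.4) / (78.0 - 14.3) = 0.605965
m_alpha = f_alpha * m_total = 0.605965 * 4717 = 2858 g


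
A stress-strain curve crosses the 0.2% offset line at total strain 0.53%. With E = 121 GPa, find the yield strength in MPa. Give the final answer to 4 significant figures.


Offset strain = 0.002
Elastic strain at yield = total_strain - offset = 5.3e-03 - 0.002 = 3.3e-03
sigma_y = E * elastic_strain = 121000 * 3.3e-03
sigma_y = 399.3 MPa


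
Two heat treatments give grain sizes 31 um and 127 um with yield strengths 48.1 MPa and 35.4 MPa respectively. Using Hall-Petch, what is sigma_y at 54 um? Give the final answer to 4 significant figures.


sigma_y = sigma0 + k / sqrt(d)
1/sqrt(d1) = 1/sqrt(3.1e-05) = 179.605;  1/sqrt(d2) = 88.7357
k = (sigma1 - sigma2) / (1/sqrt(d1) - 1/sqrt(d2)) = (48.1 - 35.4) / (179.605 - 88.7357) = 0.139761 MPa*m^0.5
sigma0 = sigma1 - k/sqrt(d1) = 48.1 - 0.139761*179.605 = 22.9982 MPa
sigma_y(d3) = 22.9982 + 0.139761 / sqrt(5.4e-05) = 42.02 MPa


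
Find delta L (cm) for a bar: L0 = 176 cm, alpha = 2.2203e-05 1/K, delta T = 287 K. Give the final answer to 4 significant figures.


dL = L0 * alpha * dT
dL = 176 * 2.2203e-05 * 287
dL = 1.122 cm


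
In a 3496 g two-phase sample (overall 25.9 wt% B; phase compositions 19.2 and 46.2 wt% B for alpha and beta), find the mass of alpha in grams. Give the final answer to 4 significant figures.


f_alpha = (C_beta - C0) / (C_beta - C_alpha)
f_alpha = (46.2 - 25.9) / (46.2 - 19.2) = 0.751852
m_alpha = f_alpha * m_total = 0.751852 * 3496 = 2628 g


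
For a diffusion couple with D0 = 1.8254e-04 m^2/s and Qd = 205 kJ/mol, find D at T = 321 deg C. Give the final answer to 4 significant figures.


D = D0 * exp(-Qd / (R*T))
T = 594.15 K
D = 1.8254e-04 * exp(-205e3 / (8.314 * 594.15))
D = 1.73e-22 m^2/s


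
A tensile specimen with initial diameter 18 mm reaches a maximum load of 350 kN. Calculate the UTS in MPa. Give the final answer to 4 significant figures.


A0 = pi*(d/2)^2 = pi*(18/2)^2 = 254.469 mm^2
UTS = F_max / A0 = 350*1000 / 254.469
UTS = 1375 MPa


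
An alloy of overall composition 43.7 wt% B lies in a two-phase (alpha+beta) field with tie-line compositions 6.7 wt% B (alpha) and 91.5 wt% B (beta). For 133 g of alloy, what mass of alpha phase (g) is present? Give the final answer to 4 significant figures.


f_alpha = (C_beta - C0) / (C_beta - C_alpha)
f_alpha = (91.5 - 43.7) / (91.5 - 6.7) = 0.563679
m_alpha = f_alpha * m_total = 0.563679 * 133 = 74.97 g


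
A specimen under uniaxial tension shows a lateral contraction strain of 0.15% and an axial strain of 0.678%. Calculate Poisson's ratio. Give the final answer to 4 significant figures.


nu = -epsilon_lat / epsilon_axial
Lateral strain is contraction (negative), so using magnitudes:
nu = 0.15 / 0.678
nu = 0.2212


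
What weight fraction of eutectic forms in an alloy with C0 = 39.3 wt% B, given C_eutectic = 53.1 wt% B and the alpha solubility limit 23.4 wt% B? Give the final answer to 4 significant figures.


f_primary = (C_e - C0) / (C_e - C_alpha_max)
f_primary = (53.1 - 39.3) / (53.1 - 23.4)
f_primary = 0.464646
f_eutectic = 1 - 0.464646 = 0.5354


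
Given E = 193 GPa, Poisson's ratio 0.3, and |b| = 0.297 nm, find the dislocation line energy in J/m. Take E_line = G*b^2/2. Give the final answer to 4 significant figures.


Step 1: G = E / (2*(1+nu))
G = 193 / (2*(1+0.3)) = 74.2308 GPa = 7.42308e+10 Pa
Step 2: E_line = G*b^2/2
b = 0.297 nm = 2.97e-10 m
E_line = 0.5 * 7.42308e+10 * (2.97e-10)^2 = 3.274e-09 J/m


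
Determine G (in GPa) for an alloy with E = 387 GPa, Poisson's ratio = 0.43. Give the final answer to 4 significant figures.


G = E / (2*(1+nu))
G = 387 / (2*(1+0.43))
G = 135.3 GPa


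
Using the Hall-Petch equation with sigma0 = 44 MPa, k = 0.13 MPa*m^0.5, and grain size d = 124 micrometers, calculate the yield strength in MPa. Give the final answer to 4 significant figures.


sigma_y = sigma0 + k / sqrt(d)
d = 124 um = 1.24e-04 m
sigma_y = 44 + 0.13 / sqrt(1.24e-04)
sigma_y = 55.67 MPa


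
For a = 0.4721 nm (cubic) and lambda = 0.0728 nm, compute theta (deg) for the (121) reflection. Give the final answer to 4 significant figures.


d = a / sqrt(h^2+k^2+l^2)
d = 0.4721 / sqrt(6) = 0.192734 nm
lambda = 2*d*sin(theta)  =>  sin(theta) = lambda / (2*d)
sin(theta) = 0.0728 / (2 * 0.192734) = 0.188861
theta = 10.89 deg


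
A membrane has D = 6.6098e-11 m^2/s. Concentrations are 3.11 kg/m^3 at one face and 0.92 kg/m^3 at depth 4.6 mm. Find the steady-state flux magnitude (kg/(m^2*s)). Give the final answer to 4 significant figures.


J = -D * (dC/dx) = D * (C1 - C2) / dx
J = 6.6098e-11 * (3.11 - 0.92) / 4.6e-03
J = 3.147e-08 kg/(m^2*s)


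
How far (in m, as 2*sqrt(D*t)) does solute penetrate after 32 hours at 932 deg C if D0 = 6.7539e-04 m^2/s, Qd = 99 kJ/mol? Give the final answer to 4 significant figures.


Step 1: D = D0 * exp(-Qd/(R*T))
T = 1205.15 K
D = 6.7539e-04 * exp(-99e3 / (8.314 * 1205.15)) = 3.45507e-08 m^2/s
Step 2: L = 2*sqrt(D*t)
t = 32 h = 115200 s
L = 2*sqrt(3.45507e-08 * 115200) = 0.1262 m


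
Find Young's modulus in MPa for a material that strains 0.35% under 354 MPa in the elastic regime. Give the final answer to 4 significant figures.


E = sigma / epsilon
epsilon = 0.35% = 3.5e-03
E = 354 / 3.5e-03
E = 101100 MPa


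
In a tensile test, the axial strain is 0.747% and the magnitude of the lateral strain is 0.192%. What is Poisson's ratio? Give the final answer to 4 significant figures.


nu = -epsilon_lat / epsilon_axial
Lateral strain is contraction (negative), so using magnitudes:
nu = 0.192 / 0.747
nu = 0.257


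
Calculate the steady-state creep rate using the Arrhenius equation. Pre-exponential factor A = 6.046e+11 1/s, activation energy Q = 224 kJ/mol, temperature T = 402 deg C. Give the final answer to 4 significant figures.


rate = A * exp(-Q / (R*T))
T = 402 + 273.15 = 675.15 K
rate = 6.046e+11 * exp(-224e3 / (8.314 * 675.15))
rate = 2.822e-06 1/s


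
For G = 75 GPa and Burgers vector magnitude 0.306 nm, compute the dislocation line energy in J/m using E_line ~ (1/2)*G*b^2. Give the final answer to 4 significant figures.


E = G*b^2/2
b = 0.306 nm = 3.06e-10 m
G = 75 GPa = 7.5e+10 Pa
E = 0.5 * 7.5e+10 * (3.06e-10)^2
E = 3.511e-09 J/m


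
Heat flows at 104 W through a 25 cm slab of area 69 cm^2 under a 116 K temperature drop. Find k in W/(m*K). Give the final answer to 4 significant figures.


k = Q*L / (A*dT)
L = 0.25 m, A = 6.9e-03 m^2
k = 104 * 0.25 / (6.9e-03 * 116)
k = 32.48 W/(m*K)


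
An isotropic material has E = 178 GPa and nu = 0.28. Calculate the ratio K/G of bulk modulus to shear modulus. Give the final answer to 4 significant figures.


G = E / (2*(1+nu))
G = 178 / (2*(1+0.28)) = 69.5313 GPa
K = E / (3*(1-2*nu))
K = 178 / (3*(1-2*0.28)) = 134.848 GPa
K/G = 134.848 / 69.5313 = 1.939


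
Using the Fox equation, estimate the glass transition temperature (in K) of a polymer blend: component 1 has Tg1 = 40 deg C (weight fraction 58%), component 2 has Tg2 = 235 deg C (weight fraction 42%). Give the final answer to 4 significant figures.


1/Tg = w1/Tg1 + w2/Tg2 (in Kelvin)
Tg1 = 313.15 K, Tg2 = 508.15 K
1/Tg = 0.58/313.15 + 0.42/508.15
Tg = 373.3 K


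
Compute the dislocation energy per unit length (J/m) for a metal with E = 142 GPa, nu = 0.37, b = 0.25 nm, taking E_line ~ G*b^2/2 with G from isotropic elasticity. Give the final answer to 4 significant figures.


Step 1: G = E / (2*(1+nu))
G = 142 / (2*(1+0.37)) = 51.8248 GPa = 5.18248e+10 Pa
Step 2: E_line = G*b^2/2
b = 0.25 nm = 2.5e-10 m
E_line = 0.5 * 5.18248e+10 * (2.5e-10)^2 = 1.62e-09 J/m


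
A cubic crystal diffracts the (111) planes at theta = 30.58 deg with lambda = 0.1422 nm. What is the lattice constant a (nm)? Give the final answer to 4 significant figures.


d = lambda / (2*sin(theta))
d = 0.1422 / (2*sin(30.58 deg))
d = 0.139757 nm
a = d * sqrt(h^2+k^2+l^2) = 0.139757 * sqrt(3)
a = 0.2421 nm


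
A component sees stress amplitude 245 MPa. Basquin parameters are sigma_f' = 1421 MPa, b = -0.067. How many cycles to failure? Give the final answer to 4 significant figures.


sigma_a = sigma_f' * (2*Nf)^b
2*Nf = (sigma_a / sigma_f')^(1/b)
2*Nf = (245 / 1421)^(1/-0.067)
2*Nf = 2.47998e+11
Nf = 1.24e+11 cycles


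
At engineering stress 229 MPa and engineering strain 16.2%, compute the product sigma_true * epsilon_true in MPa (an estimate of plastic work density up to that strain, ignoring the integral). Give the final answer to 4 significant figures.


sigma_true = sigma_eng * (1 + epsilon_eng)
sigma_true = 229 * (1 + 0.162) = 266.098 MPa
epsilon_true = ln(1 + epsilon_eng)
epsilon_true = ln(1 + 0.162) = 0.150143
sigma_true * epsilon_true = 266.098 * 0.150143 = 39.95 MPa


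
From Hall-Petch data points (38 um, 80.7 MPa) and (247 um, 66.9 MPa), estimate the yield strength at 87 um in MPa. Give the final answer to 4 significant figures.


sigma_y = sigma0 + k / sqrt(d)
1/sqrt(d1) = 1/sqrt(3.8e-05) = 162.221;  1/sqrt(d2) = 63.6285
k = (sigma1 - sigma2) / (1/sqrt(d1) - 1/sqrt(d2)) = (80.7 - 66.9) / (162.221 - 63.6285) = 0.139969 MPa*m^0.5
sigma0 = sigma1 - k/sqrt(d1) = 80.7 - 0.139969*162.221 = 57.994 MPa
sigma_y(d3) = 57.994 + 0.139969 / sqrt(8.7e-05) = 73 MPa


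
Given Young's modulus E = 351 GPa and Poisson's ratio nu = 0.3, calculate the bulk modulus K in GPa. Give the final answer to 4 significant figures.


K = E / (3*(1-2*nu))
K = 351 / (3*(1-2*0.3))
K = 292.5 GPa


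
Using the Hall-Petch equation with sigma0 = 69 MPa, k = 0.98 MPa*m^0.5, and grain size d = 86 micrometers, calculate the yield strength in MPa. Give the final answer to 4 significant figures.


sigma_y = sigma0 + k / sqrt(d)
d = 86 um = 8.6e-05 m
sigma_y = 69 + 0.98 / sqrt(8.6e-05)
sigma_y = 174.7 MPa


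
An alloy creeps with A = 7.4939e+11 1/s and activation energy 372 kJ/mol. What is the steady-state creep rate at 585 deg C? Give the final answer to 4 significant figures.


rate = A * exp(-Q / (R*T))
T = 585 + 273.15 = 858.15 K
rate = 7.4939e+11 * exp(-372e3 / (8.314 * 858.15))
rate = 1.701e-11 1/s


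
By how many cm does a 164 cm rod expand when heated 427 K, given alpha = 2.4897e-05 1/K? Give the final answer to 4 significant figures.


dL = L0 * alpha * dT
dL = 164 * 2.4897e-05 * 427
dL = 1.743 cm


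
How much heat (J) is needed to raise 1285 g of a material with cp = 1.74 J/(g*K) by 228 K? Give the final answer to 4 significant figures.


Q = m * cp * dT
Q = 1285 * 1.74 * 228
Q = 509800 J


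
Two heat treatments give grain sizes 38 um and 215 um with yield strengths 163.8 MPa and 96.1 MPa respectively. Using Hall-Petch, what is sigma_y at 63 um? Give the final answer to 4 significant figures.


sigma_y = sigma0 + k / sqrt(d)
1/sqrt(d1) = 1/sqrt(3.8e-05) = 162.221;  1/sqrt(d2) = 68.1994
k = (sigma1 - sigma2) / (1/sqrt(d1) - 1/sqrt(d2)) = (163.8 - 96.1) / (162.221 - 68.1994) = 0.720044 MPa*m^0.5
sigma0 = sigma1 - k/sqrt(d1) = 163.8 - 0.720044*162.221 = 46.9934 MPa
sigma_y(d3) = 46.9934 + 0.720044 / sqrt(6.3e-05) = 137.7 MPa


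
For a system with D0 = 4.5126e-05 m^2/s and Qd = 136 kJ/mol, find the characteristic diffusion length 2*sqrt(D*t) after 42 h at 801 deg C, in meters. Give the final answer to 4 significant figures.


Step 1: D = D0 * exp(-Qd/(R*T))
T = 1074.15 K
D = 4.5126e-05 * exp(-136e3 / (8.314 * 1074.15)) = 1.09817e-11 m^2/s
Step 2: L = 2*sqrt(D*t)
t = 42 h = 151200 s
L = 2*sqrt(1.09817e-11 * 151200) = 2.577e-03 m


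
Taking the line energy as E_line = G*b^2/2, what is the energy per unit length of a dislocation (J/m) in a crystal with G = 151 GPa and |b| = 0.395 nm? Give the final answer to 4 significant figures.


E = G*b^2/2
b = 0.395 nm = 3.95e-10 m
G = 151 GPa = 1.51e+11 Pa
E = 0.5 * 1.51e+11 * (3.95e-10)^2
E = 1.178e-08 J/m


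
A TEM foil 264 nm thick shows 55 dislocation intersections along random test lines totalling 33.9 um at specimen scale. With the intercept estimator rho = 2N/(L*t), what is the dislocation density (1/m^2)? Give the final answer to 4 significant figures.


rho = 2N / (L * t)
L = 33.9 um = 3.39e-05 m, t = 264 nm = 2.64e-07 m
rho = 2 * 55 / (3.39e-05 * 2.64e-07)
rho = 1.229e+13 1/m^2


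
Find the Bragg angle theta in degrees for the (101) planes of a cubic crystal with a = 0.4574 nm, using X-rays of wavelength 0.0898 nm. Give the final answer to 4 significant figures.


d = a / sqrt(h^2+k^2+l^2)
d = 0.4574 / sqrt(2) = 0.323431 nm
lambda = 2*d*sin(theta)  =>  sin(theta) = lambda / (2*d)
sin(theta) = 0.0898 / (2 * 0.323431) = 0.138824
theta = 7.98 deg


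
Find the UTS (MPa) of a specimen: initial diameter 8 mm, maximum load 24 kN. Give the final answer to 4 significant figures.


A0 = pi*(d/2)^2 = pi*(8/2)^2 = 50.2655 mm^2
UTS = F_max / A0 = 24*1000 / 50.2655
UTS = 477.5 MPa


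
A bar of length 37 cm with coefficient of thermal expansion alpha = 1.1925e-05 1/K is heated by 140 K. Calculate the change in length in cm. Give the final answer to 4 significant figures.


dL = L0 * alpha * dT
dL = 37 * 1.1925e-05 * 140
dL = 0.06177 cm


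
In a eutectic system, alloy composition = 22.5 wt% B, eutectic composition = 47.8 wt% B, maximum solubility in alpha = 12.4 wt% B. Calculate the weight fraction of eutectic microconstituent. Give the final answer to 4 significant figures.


f_primary = (C_e - C0) / (C_e - C_alpha_max)
f_primary = (47.8 - 22.5) / (47.8 - 12.4)
f_primary = 0.714689
f_eutectic = 1 - 0.714689 = 0.2853


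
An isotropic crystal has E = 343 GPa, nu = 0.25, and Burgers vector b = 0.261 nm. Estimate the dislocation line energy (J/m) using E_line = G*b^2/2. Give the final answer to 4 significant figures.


Step 1: G = E / (2*(1+nu))
G = 343 / (2*(1+0.25)) = 137.2 GPa = 1.372e+11 Pa
Step 2: E_line = G*b^2/2
b = 0.261 nm = 2.61e-10 m
E_line = 0.5 * 1.372e+11 * (2.61e-10)^2 = 4.673e-09 J/m


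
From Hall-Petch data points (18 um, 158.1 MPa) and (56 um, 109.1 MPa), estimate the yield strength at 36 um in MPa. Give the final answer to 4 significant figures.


sigma_y = sigma0 + k / sqrt(d)
1/sqrt(d1) = 1/sqrt(1.8e-05) = 235.702;  1/sqrt(d2) = 133.631
k = (sigma1 - sigma2) / (1/sqrt(d1) - 1/sqrt(d2)) = (158.1 - 109.1) / (235.702 - 133.631) = 0.480055 MPa*m^0.5
sigma0 = sigma1 - k/sqrt(d1) = 158.1 - 0.480055*235.702 = 44.95 MPa
sigma_y(d3) = 44.95 + 0.480055 / sqrt(3.6e-05) = 125 MPa


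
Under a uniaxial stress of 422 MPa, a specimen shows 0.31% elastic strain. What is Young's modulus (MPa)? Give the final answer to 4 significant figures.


E = sigma / epsilon
epsilon = 0.31% = 3.1e-03
E = 422 / 3.1e-03
E = 136100 MPa


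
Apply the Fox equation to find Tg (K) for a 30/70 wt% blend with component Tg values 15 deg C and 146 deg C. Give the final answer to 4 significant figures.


1/Tg = w1/Tg1 + w2/Tg2 (in Kelvin)
Tg1 = 288.15 K, Tg2 = 419.15 K
1/Tg = 0.3/288.15 + 0.7/419.15
Tg = 368.8 K


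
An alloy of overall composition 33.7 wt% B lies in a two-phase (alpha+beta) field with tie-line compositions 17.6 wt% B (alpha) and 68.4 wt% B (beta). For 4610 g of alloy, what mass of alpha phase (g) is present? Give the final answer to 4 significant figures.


f_alpha = (C_beta - C0) / (C_beta - C_alpha)
f_alpha = (68.4 - 33.7) / (68.4 - 17.6) = 0.683071
m_alpha = f_alpha * m_total = 0.683071 * 4610 = 3149 g


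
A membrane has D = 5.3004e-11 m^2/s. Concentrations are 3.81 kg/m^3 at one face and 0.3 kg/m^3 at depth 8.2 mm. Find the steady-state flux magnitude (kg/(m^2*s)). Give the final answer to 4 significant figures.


J = -D * (dC/dx) = D * (C1 - C2) / dx
J = 5.3004e-11 * (3.81 - 0.3) / 8.2e-03
J = 2.269e-08 kg/(m^2*s)


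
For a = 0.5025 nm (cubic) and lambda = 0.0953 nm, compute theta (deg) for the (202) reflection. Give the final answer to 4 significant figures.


d = a / sqrt(h^2+k^2+l^2)
d = 0.5025 / sqrt(8) = 0.177661 nm
lambda = 2*d*sin(theta)  =>  sin(theta) = lambda / (2*d)
sin(theta) = 0.0953 / (2 * 0.177661) = 0.268208
theta = 15.56 deg


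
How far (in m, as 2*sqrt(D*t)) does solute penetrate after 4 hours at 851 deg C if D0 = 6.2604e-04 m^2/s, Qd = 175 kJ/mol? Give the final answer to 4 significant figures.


Step 1: D = D0 * exp(-Qd/(R*T))
T = 1124.15 K
D = 6.2604e-04 * exp(-175e3 / (8.314 * 1124.15)) = 4.62143e-12 m^2/s
Step 2: L = 2*sqrt(D*t)
t = 4 h = 14400 s
L = 2*sqrt(4.62143e-12 * 14400) = 5.159e-04 m


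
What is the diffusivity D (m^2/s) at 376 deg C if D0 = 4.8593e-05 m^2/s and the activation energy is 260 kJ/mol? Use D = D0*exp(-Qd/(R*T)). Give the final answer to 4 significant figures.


D = D0 * exp(-Qd / (R*T))
T = 649.15 K
D = 4.8593e-05 * exp(-260e3 / (8.314 * 649.15))
D = 5.816e-26 m^2/s


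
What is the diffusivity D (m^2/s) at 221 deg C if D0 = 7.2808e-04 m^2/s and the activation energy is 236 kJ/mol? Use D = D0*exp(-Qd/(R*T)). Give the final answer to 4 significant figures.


D = D0 * exp(-Qd / (R*T))
T = 494.15 K
D = 7.2808e-04 * exp(-236e3 / (8.314 * 494.15))
D = 8.216e-29 m^2/s


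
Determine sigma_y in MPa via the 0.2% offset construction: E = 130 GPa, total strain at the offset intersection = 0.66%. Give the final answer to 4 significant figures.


Offset strain = 0.002
Elastic strain at yield = total_strain - offset = 6.6e-03 - 0.002 = 4.6e-03
sigma_y = E * elastic_strain = 130000 * 4.6e-03
sigma_y = 598 MPa


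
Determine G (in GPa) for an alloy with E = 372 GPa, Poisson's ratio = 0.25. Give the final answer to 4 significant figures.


G = E / (2*(1+nu))
G = 372 / (2*(1+0.25))
G = 148.8 GPa


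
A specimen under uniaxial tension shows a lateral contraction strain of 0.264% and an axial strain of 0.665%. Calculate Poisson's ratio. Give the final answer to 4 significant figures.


nu = -epsilon_lat / epsilon_axial
Lateral strain is contraction (negative), so using magnitudes:
nu = 0.264 / 0.665
nu = 0.397


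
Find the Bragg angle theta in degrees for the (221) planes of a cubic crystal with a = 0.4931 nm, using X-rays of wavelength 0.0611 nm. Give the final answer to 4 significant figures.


d = a / sqrt(h^2+k^2+l^2)
d = 0.4931 / sqrt(9) = 0.164367 nm
lambda = 2*d*sin(theta)  =>  sin(theta) = lambda / (2*d)
sin(theta) = 0.0611 / (2 * 0.164367) = 0.185865
theta = 10.71 deg


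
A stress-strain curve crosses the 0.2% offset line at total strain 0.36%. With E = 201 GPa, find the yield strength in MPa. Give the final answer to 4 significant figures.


Offset strain = 0.002
Elastic strain at yield = total_strain - offset = 3.6e-03 - 0.002 = 1.6e-03
sigma_y = E * elastic_strain = 201000 * 1.6e-03
sigma_y = 321.6 MPa


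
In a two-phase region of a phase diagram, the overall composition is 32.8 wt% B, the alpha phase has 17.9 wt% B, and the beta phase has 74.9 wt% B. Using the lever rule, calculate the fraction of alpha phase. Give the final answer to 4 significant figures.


f_alpha = (C_beta - C0) / (C_beta - C_alpha)
f_alpha = (74.9 - 32.8) / (74.9 - 17.9)
f_alpha = 0.7386


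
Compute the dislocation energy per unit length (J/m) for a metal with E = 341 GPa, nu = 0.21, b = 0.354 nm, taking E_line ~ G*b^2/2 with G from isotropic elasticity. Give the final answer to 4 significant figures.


Step 1: G = E / (2*(1+nu))
G = 341 / (2*(1+0.21)) = 140.909 GPa = 1.40909e+11 Pa
Step 2: E_line = G*b^2/2
b = 0.354 nm = 3.54e-10 m
E_line = 0.5 * 1.40909e+11 * (3.54e-10)^2 = 8.829e-09 J/m


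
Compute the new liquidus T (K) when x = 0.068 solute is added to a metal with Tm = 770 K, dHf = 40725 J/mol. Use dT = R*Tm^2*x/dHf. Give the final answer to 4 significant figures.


dT = R*Tm^2*x / dHf
dT = 8.314 * 770^2 * 0.068 / 40725
dT = 8.23075 K
T_new = 770 - 8.23075 = 761.8 K


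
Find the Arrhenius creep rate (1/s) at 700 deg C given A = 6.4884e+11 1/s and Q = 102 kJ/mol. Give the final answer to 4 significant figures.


rate = A * exp(-Q / (R*T))
T = 700 + 273.15 = 973.15 K
rate = 6.4884e+11 * exp(-102e3 / (8.314 * 973.15))
rate = 2.173e+06 1/s


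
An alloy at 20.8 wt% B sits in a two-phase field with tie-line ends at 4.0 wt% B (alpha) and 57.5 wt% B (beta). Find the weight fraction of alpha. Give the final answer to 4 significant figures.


f_alpha = (C_beta - C0) / (C_beta - C_alpha)
f_alpha = (57.5 - 20.8) / (57.5 - 4.0)
f_alpha = 0.686


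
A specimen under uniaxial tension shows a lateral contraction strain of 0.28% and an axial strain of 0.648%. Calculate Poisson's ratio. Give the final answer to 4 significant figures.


nu = -epsilon_lat / epsilon_axial
Lateral strain is contraction (negative), so using magnitudes:
nu = 0.28 / 0.648
nu = 0.4321


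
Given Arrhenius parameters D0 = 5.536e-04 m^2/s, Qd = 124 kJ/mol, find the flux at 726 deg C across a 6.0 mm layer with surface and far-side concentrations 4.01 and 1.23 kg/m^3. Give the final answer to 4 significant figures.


Step 1: D = D0 * exp(-Qd/(R*T))
T = 726 + 273.15 = 999.15 K
D = 5.536e-04 * exp(-124e3 / (8.314 * 999.15)) = 1.82119e-10 m^2/s
Step 2: J = D * (C1 - C2) / dx
J = 1.82119e-10 * (4.01 - 1.23) / 6e-03
J = 8.438e-08 kg/(m^2*s)


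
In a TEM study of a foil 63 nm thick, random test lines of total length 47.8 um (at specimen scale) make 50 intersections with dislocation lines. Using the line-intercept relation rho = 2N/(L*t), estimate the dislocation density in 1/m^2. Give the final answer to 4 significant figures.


rho = 2N / (L * t)
L = 47.8 um = 4.78e-05 m, t = 63 nm = 6.3e-08 m
rho = 2 * 50 / (4.78e-05 * 6.3e-08)
rho = 3.321e+13 1/m^2


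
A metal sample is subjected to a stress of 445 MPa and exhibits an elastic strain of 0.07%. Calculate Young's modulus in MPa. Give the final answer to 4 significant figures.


E = sigma / epsilon
epsilon = 0.07% = 7e-04
E = 445 / 7e-04
E = 635700 MPa


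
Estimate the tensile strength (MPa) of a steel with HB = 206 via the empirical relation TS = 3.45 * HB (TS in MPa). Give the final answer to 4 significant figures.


TS (MPa) = 3.45 * HB
TS = 3.45 * 206
TS = 710.7 MPa


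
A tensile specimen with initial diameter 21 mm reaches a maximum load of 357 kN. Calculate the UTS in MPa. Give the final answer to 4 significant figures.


A0 = pi*(d/2)^2 = pi*(21/2)^2 = 346.361 mm^2
UTS = F_max / A0 = 357*1000 / 346.361
UTS = 1031 MPa


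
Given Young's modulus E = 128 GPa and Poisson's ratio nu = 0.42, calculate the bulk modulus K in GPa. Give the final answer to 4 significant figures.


K = E / (3*(1-2*nu))
K = 128 / (3*(1-2*0.42))
K = 266.7 GPa


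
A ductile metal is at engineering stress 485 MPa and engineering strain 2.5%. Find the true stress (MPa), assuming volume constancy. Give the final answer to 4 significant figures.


sigma_true = sigma_eng * (1 + epsilon_eng)
sigma_true = 485 * (1 + 0.025)
sigma_true = 497.1 MPa


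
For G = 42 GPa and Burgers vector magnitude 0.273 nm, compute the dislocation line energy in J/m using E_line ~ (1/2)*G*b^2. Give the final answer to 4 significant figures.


E = G*b^2/2
b = 0.273 nm = 2.73e-10 m
G = 42 GPa = 4.2e+10 Pa
E = 0.5 * 4.2e+10 * (2.73e-10)^2
E = 1.565e-09 J/m


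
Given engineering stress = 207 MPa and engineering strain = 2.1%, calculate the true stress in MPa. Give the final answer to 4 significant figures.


sigma_true = sigma_eng * (1 + epsilon_eng)
sigma_true = 207 * (1 + 0.021)
sigma_true = 211.3 MPa


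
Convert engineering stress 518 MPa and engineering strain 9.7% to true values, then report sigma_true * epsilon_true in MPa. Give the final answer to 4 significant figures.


sigma_true = sigma_eng * (1 + epsilon_eng)
sigma_true = 518 * (1 + 0.097) = 568.246 MPa
epsilon_true = ln(1 + epsilon_eng)
epsilon_true = ln(1 + 0.097) = 0.0925792
sigma_true * epsilon_true = 568.246 * 0.0925792 = 52.61 MPa


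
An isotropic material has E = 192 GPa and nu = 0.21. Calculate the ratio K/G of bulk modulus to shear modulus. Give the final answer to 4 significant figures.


G = E / (2*(1+nu))
G = 192 / (2*(1+0.21)) = 79.3388 GPa
K = E / (3*(1-2*nu))
K = 192 / (3*(1-2*0.21)) = 110.345 GPa
K/G = 110.345 / 79.3388 = 1.391


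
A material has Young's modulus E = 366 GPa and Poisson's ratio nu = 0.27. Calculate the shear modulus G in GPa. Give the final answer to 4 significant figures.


G = E / (2*(1+nu))
G = 366 / (2*(1+0.27))
G = 144.1 GPa


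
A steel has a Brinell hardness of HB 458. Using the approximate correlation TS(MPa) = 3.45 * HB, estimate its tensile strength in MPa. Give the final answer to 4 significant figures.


TS (MPa) = 3.45 * HB
TS = 3.45 * 458
TS = 1580 MPa


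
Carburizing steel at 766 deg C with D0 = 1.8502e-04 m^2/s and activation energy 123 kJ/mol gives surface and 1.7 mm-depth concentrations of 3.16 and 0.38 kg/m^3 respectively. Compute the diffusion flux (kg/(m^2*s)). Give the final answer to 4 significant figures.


Step 1: D = D0 * exp(-Qd/(R*T))
T = 766 + 273.15 = 1039.15 K
D = 1.8502e-04 * exp(-123e3 / (8.314 * 1039.15)) = 1.21392e-10 m^2/s
Step 2: J = D * (C1 - C2) / dx
J = 1.21392e-10 * (3.16 - 0.38) / 1.7e-03
J = 1.985e-07 kg/(m^2*s)


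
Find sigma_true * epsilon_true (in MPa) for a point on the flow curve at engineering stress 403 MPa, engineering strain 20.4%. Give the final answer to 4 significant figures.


sigma_true = sigma_eng * (1 + epsilon_eng)
sigma_true = 403 * (1 + 0.204) = 485.212 MPa
epsilon_true = ln(1 + epsilon_eng)
epsilon_true = ln(1 + 0.204) = 0.185649
sigma_true * epsilon_true = 485.212 * 0.185649 = 90.08 MPa


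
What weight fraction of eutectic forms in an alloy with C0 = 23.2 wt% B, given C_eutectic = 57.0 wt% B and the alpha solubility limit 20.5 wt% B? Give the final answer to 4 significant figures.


f_primary = (C_e - C0) / (C_e - C_alpha_max)
f_primary = (57.0 - 23.2) / (57.0 - 20.5)
f_primary = 0.926027
f_eutectic = 1 - 0.926027 = 0.07397


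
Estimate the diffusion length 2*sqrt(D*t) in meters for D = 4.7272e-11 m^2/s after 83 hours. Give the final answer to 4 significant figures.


t = 83 hr = 298800 s
Diffusion length = 2*sqrt(D*t)
= 2*sqrt(4.7272e-11 * 298800)
= 7.517e-03 m


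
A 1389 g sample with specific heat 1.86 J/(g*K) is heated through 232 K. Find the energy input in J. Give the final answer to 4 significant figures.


Q = m * cp * dT
Q = 1389 * 1.86 * 232
Q = 599400 J


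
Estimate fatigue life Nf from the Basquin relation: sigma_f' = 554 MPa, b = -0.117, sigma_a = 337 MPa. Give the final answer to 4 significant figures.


sigma_a = sigma_f' * (2*Nf)^b
2*Nf = (sigma_a / sigma_f')^(1/b)
2*Nf = (337 / 554)^(1/-0.117)
2*Nf = 70.0047
Nf = 35 cycles


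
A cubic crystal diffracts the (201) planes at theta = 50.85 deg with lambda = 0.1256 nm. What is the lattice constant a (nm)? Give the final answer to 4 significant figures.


d = lambda / (2*sin(theta))
d = 0.1256 / (2*sin(50.85 deg))
d = 0.0809805 nm
a = d * sqrt(h^2+k^2+l^2) = 0.0809805 * sqrt(5)
a = 0.1811 nm


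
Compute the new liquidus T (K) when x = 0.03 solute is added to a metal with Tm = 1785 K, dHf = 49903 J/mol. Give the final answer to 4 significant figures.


dT = R*Tm^2*x / dHf
dT = 8.314 * 1785^2 * 0.03 / 49903
dT = 15.9251 K
T_new = 1785 - 15.9251 = 1769 K


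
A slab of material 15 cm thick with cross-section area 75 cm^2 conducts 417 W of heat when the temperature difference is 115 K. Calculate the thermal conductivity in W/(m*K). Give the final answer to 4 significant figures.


k = Q*L / (A*dT)
L = 0.15 m, A = 7.5e-03 m^2
k = 417 * 0.15 / (7.5e-03 * 115)
k = 72.52 W/(m*K)


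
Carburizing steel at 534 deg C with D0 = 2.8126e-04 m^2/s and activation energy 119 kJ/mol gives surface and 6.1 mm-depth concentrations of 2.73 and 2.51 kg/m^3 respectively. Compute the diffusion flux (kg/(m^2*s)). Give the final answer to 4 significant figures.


Step 1: D = D0 * exp(-Qd/(R*T))
T = 534 + 273.15 = 807.15 K
D = 2.8126e-04 * exp(-119e3 / (8.314 * 807.15)) = 5.59443e-12 m^2/s
Step 2: J = D * (C1 - C2) / dx
J = 5.59443e-12 * (2.73 - 2.51) / 6.1e-03
J = 2.018e-10 kg/(m^2*s)


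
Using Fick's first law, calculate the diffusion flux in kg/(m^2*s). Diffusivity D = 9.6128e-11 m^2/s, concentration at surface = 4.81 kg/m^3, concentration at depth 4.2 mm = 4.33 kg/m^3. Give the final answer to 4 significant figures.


J = -D * (dC/dx) = D * (C1 - C2) / dx
J = 9.6128e-11 * (4.81 - 4.33) / 4.2e-03
J = 1.099e-08 kg/(m^2*s)


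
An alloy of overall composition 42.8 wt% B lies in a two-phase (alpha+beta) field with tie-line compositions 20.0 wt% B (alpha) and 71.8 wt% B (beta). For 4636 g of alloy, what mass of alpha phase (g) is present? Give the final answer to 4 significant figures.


f_alpha = (C_beta - C0) / (C_beta - C_alpha)
f_alpha = (71.8 - 42.8) / (71.8 - 20.0) = 0.559846
m_alpha = f_alpha * m_total = 0.559846 * 4636 = 2595 g


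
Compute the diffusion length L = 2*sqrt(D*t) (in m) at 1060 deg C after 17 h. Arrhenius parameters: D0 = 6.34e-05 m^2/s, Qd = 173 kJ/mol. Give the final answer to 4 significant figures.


Step 1: D = D0 * exp(-Qd/(R*T))
T = 1333.15 K
D = 6.34e-05 * exp(-173e3 / (8.314 * 1333.15)) = 1.05552e-11 m^2/s
Step 2: L = 2*sqrt(D*t)
t = 17 h = 61200 s
L = 2*sqrt(1.05552e-11 * 61200) = 1.607e-03 m


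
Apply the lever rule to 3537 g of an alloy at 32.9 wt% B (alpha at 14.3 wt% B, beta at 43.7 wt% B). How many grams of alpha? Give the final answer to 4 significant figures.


f_alpha = (C_beta - C0) / (C_beta - C_alpha)
f_alpha = (43.7 - 32.9) / (43.7 - 14.3) = 0.367347
m_alpha = f_alpha * m_total = 0.367347 * 3537 = 1299 g


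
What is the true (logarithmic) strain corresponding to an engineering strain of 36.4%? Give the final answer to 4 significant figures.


epsilon_true = ln(1 + epsilon_eng)
epsilon_true = ln(1 + 0.364)
epsilon_true = 0.3104


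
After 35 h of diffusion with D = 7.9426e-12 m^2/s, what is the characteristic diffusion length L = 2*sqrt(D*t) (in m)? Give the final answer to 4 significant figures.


t = 35 hr = 126000 s
Diffusion length = 2*sqrt(D*t)
= 2*sqrt(7.9426e-12 * 126000)
= 2.001e-03 m


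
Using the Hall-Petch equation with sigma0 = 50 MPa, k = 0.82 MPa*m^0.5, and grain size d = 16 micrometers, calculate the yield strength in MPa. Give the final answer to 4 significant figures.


sigma_y = sigma0 + k / sqrt(d)
d = 16 um = 1.6e-05 m
sigma_y = 50 + 0.82 / sqrt(1.6e-05)
sigma_y = 255 MPa


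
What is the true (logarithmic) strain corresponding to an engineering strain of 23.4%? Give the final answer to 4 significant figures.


epsilon_true = ln(1 + epsilon_eng)
epsilon_true = ln(1 + 0.234)
epsilon_true = 0.2103


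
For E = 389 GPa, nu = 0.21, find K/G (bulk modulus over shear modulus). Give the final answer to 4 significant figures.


G = E / (2*(1+nu))
G = 389 / (2*(1+0.21)) = 160.744 GPa
K = E / (3*(1-2*nu))
K = 389 / (3*(1-2*0.21)) = 223.563 GPa
K/G = 223.563 / 160.744 = 1.391


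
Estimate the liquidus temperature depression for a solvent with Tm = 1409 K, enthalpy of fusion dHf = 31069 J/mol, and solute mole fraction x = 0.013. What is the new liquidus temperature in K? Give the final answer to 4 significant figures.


dT = R*Tm^2*x / dHf
dT = 8.314 * 1409^2 * 0.013 / 31069
dT = 6.90634 K
T_new = 1409 - 6.90634 = 1402 K


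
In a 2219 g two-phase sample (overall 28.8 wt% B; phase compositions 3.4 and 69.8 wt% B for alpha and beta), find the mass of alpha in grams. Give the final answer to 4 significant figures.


f_alpha = (C_beta - C0) / (C_beta - C_alpha)
f_alpha = (69.8 - 28.8) / (69.8 - 3.4) = 0.61747
m_alpha = f_alpha * m_total = 0.61747 * 2219 = 1370 g


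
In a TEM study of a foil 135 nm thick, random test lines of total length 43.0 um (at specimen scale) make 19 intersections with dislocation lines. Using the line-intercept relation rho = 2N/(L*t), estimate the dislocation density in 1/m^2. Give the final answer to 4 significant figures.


rho = 2N / (L * t)
L = 43.0 um = 4.3e-05 m, t = 135 nm = 1.35e-07 m
rho = 2 * 19 / (4.3e-05 * 1.35e-07)
rho = 6.546e+12 1/m^2


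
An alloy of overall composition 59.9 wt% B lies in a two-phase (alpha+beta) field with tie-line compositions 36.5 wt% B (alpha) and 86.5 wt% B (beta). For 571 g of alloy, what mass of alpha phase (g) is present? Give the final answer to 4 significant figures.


f_alpha = (C_beta - C0) / (C_beta - C_alpha)
f_alpha = (86.5 - 59.9) / (86.5 - 36.5) = 0.532
m_alpha = f_alpha * m_total = 0.532 * 571 = 303.8 g


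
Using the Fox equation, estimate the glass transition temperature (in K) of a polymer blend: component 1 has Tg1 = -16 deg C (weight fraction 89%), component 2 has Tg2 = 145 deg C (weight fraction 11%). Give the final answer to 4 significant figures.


1/Tg = w1/Tg1 + w2/Tg2 (in Kelvin)
Tg1 = 257.15 K, Tg2 = 418.15 K
1/Tg = 0.89/257.15 + 0.11/418.15
Tg = 268.5 K


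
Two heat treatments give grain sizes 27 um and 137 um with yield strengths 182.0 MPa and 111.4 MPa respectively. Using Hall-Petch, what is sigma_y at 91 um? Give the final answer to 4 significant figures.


sigma_y = sigma0 + k / sqrt(d)
1/sqrt(d1) = 1/sqrt(2.7e-05) = 192.45;  1/sqrt(d2) = 85.4358
k = (sigma1 - sigma2) / (1/sqrt(d1) - 1/sqrt(d2)) = (182.0 - 111.4) / (192.45 - 85.4358) = 0.659725 MPa*m^0.5
sigma0 = sigma1 - k/sqrt(d1) = 182.0 - 0.659725*192.45 = 55.0359 MPa
sigma_y(d3) = 55.0359 + 0.659725 / sqrt(9.1e-05) = 124.2 MPa


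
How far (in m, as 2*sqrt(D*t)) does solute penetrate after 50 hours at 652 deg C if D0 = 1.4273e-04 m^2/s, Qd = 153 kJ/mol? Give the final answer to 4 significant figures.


Step 1: D = D0 * exp(-Qd/(R*T))
T = 925.15 K
D = 1.4273e-04 * exp(-153e3 / (8.314 * 925.15)) = 3.27878e-13 m^2/s
Step 2: L = 2*sqrt(D*t)
t = 50 h = 180000 s
L = 2*sqrt(3.27878e-13 * 180000) = 4.859e-04 m


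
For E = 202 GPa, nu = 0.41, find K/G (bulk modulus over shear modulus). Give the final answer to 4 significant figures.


G = E / (2*(1+nu))
G = 202 / (2*(1+0.41)) = 71.6312 GPa
K = E / (3*(1-2*nu))
K = 202 / (3*(1-2*0.41)) = 374.074 GPa
K/G = 374.074 / 71.6312 = 5.222


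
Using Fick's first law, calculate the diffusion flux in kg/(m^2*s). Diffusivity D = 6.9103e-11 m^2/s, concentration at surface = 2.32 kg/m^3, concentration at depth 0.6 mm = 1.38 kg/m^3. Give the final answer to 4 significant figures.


J = -D * (dC/dx) = D * (C1 - C2) / dx
J = 6.9103e-11 * (2.32 - 1.38) / 6e-04
J = 1.083e-07 kg/(m^2*s)


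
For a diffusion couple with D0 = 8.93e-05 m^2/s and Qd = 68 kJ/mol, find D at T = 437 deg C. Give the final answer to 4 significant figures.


D = D0 * exp(-Qd / (R*T))
T = 710.15 K
D = 8.93e-05 * exp(-68e3 / (8.314 * 710.15))
D = 8.891e-10 m^2/s


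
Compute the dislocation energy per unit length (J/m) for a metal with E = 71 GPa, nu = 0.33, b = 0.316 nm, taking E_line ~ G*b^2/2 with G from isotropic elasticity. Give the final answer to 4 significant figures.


Step 1: G = E / (2*(1+nu))
G = 71 / (2*(1+0.33)) = 26.6917 GPa = 2.66917e+10 Pa
Step 2: E_line = G*b^2/2
b = 0.316 nm = 3.16e-10 m
E_line = 0.5 * 2.66917e+10 * (3.16e-10)^2 = 1.333e-09 J/m


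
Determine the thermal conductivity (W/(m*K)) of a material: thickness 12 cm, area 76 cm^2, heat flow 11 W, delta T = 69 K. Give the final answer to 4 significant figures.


k = Q*L / (A*dT)
L = 0.12 m, A = 7.6e-03 m^2
k = 11 * 0.12 / (7.6e-03 * 69)
k = 2.517 W/(m*K)


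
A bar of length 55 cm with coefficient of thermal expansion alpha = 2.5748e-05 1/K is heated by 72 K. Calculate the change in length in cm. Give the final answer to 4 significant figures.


dL = L0 * alpha * dT
dL = 55 * 2.5748e-05 * 72
dL = 0.102 cm


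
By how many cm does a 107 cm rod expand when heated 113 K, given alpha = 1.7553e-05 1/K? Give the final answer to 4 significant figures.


dL = L0 * alpha * dT
dL = 107 * 1.7553e-05 * 113
dL = 0.2122 cm


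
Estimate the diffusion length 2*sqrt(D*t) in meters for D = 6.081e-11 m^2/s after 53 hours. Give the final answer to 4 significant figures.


t = 53 hr = 190800 s
Diffusion length = 2*sqrt(D*t)
= 2*sqrt(6.081e-11 * 190800)
= 6.813e-03 m


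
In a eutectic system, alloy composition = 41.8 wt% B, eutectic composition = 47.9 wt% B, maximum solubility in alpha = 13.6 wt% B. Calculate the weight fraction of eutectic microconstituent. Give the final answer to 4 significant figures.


f_primary = (C_e - C0) / (C_e - C_alpha_max)
f_primary = (47.9 - 41.8) / (47.9 - 13.6)
f_primary = 0.177843
f_eutectic = 1 - 0.177843 = 0.8222


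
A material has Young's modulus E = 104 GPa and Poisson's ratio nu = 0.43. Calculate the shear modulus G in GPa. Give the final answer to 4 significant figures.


G = E / (2*(1+nu))
G = 104 / (2*(1+0.43))
G = 36.36 GPa


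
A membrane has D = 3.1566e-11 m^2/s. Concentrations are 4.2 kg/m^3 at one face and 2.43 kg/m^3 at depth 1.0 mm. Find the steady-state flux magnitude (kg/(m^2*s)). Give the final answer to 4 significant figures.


J = -D * (dC/dx) = D * (C1 - C2) / dx
J = 3.1566e-11 * (4.2 - 2.43) / 1e-03
J = 5.587e-08 kg/(m^2*s)


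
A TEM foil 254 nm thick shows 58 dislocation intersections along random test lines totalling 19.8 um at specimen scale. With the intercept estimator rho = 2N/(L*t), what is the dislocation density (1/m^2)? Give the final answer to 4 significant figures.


rho = 2N / (L * t)
L = 19.8 um = 1.98e-05 m, t = 254 nm = 2.54e-07 m
rho = 2 * 58 / (1.98e-05 * 2.54e-07)
rho = 2.307e+13 1/m^2


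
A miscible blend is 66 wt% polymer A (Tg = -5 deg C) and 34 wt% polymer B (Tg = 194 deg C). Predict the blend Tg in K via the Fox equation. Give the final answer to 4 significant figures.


1/Tg = w1/Tg1 + w2/Tg2 (in Kelvin)
Tg1 = 268.15 K, Tg2 = 467.15 K
1/Tg = 0.66/268.15 + 0.34/467.15
Tg = 313.6 K


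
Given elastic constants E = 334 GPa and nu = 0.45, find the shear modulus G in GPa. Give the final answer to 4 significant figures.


G = E / (2*(1+nu))
G = 334 / (2*(1+0.45))
G = 115.2 GPa


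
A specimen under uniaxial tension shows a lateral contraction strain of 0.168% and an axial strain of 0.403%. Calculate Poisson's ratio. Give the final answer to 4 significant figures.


nu = -epsilon_lat / epsilon_axial
Lateral strain is contraction (negative), so using magnitudes:
nu = 0.168 / 0.403
nu = 0.4169
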